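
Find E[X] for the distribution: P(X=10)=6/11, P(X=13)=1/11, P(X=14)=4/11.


E[X] = sum(x * P(x))
= 10*6/11 + 13*1/11 + 14*4/11
= 129/11

129/11


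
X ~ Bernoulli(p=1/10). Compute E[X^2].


For Bernoulli: X in {0,1}
E[X^2] = 0^2*(1-1/10) + 1^2*1/10 = 1/10

1/10


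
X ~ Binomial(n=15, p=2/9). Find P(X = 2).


P(X=2) = C(15,2) * p^2 * (1-p)^13
= 105 * 4/81 * 96889010407/2541865828329
= 13564461456980/68630377364883

13564461456980/68630377364883


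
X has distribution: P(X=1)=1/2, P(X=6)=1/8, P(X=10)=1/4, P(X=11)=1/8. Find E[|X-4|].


E[|X-4|] = sum(g(x)*P(x))
= 3*1/2 + 2*1/8 + 6*1/4 + 7*1/8
= 33/8

33/8


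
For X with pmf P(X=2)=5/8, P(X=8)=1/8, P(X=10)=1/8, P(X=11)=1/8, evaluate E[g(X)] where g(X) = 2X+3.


E[2X+3] = sum(g(x)*P(x))
= 7*5/8 + 19*1/8 + 23*1/8 + 25*1/8
= 51/4

51/4


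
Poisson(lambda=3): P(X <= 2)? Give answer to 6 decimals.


P(X<=2) = e^(-3)*3^0/0! + e^(-3)*3^1/1! + e^(-3)*3^2/2!
≈ 0.0497870684 + 0.1493612051 + 0.2240418077
= 0.4231900812
≈ 0.423190

0.423190


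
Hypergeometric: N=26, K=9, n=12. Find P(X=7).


P(X=7) = C(9,7)*C(17,5) / C(26,12)
= 36*6188 / 9657700
= 222768/9657700 = 252/10925

252/10925


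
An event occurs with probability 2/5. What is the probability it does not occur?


P(A') = 1 - P(A) = 1 - 2/5 = 3/5

3/5


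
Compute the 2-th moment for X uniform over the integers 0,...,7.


E[X^2] = (1/8) * sum(x^2 for x=0..7)
= 140/8 = 35/2

35/2


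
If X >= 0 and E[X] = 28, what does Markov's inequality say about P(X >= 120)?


Markov: P(X >= a) <= E[X]/a
P(X >= 120) <= 28/120 = 7/30

7/30


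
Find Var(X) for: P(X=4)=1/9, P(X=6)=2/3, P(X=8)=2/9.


E[X] = 56/9, E[X^2] = 40
Var(X) = E[X^2] - (E[X])^2 = 40 - (56/9)^2 = 104/81

104/81


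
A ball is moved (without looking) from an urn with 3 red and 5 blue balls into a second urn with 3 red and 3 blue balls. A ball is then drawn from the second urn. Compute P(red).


P(transfer red) = 3/8; P(transfer blue) = 5/8
If red transferred: Urn II has 4 red of 7, so P(red|red moved) = 4/7
If blue transferred: Urn II has 3 red of 7, so P(red|blue moved) = 3/7
By total probability: P(red) = 3/8*4/7 + 5/8*3/7 = 27/56

27/56


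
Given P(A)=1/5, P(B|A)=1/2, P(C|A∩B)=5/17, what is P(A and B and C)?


P(A∩B∩C) = P(A) * P(B|A) * P(C|A∩B)
= 1/5 * 1/2 * 5/17
= 1/10 * 5/17 = 1/34

1/34


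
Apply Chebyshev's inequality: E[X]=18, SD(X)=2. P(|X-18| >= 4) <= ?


k = 4/2 = 2
Chebyshev: P(|X-mu| >= k*sigma) <= 1/k^2 = 1/2^2 = 1/4

1/4


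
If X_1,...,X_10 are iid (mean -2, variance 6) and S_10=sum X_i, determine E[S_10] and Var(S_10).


E[S_n] = n*mu = 10*-2 = -20
Var(S_n) = n*sigma^2 = 10*6 = 60

E[S_10]=-20, Var(S_10)=60


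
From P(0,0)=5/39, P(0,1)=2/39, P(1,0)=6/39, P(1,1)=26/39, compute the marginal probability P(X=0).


P(X=0) = P(0,0)+P(0,1) = 5/39 + 2/39 = 7/39

7/39


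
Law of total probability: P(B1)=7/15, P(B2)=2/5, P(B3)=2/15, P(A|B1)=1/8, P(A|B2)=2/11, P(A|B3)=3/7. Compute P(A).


P(A) = P(A|B1)P(B1) + P(A|B2)P(B2) + P(A|B3)P(B3)
= 1/8*7/15 + 2/11*2/5 + 3/7*2/15
= 7/120 + 4/55 + 2/35 = 1739/9240

1739/9240


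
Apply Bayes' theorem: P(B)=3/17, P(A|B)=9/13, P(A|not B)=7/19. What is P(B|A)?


P(A) = P(A|B)P(B) + P(A|B')P(B') = 9/13*3/17 + 7/19*14/17 = 1787/4199
P(B|A) = P(A|B)P(B)/P(A) = (27/221)/(1787/4199) = 513/1787

513/1787


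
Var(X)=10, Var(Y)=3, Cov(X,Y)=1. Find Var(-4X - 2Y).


Var(-4X - 2Y) = (-4)^2*Var(X) + (-2)^2*Var(Y) + 2*(-4)*(-2)*Cov(X,Y)
= 16*10 + 4*3 + 16*1
= 160 + 12 + 16 = 188

188


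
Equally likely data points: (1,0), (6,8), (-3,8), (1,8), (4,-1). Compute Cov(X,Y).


E[X]=9/5, E[Y]=23/5, E[XY]=28/5
Cov(X,Y) = E[XY] - E[X]E[Y] = 28/5 - 9/5*23/5 = -67/25

-67/25


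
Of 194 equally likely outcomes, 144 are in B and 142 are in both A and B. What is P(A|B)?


P(A|B) = P(A∩B)/P(B) = (142/194)/(144/194) = 142/144 = 71/72

71/72


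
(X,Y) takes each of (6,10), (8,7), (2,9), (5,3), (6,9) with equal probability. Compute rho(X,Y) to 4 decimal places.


Cov(X,Y) = -0.4400, Var(X) = 3.8400, Var(Y) = 6.2400
rho = Cov/(sqrt(VarX)*sqrt(VarY)) = -0.0899

-0.0899


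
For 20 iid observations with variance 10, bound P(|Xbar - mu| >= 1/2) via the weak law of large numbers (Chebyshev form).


Var(Xbar) = Var(X)/n = 10/20
Chebyshev: P(|Xbar-mu| >= 1/2) <= Var(Xbar)/(1/2)^2 = (1/2)/(1/4) = 2
Bound exceeds 1, so trivial bound: 1

1


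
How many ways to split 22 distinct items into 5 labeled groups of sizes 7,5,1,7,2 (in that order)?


22! = 1124000727777607680000
Denominator: 7!=5040 * 5!=120 * 1!=1 * 7!=5040 * 2!=2
Coefficient = 1124000727777607680000 / 6096384000 = 184371707520

184371707520


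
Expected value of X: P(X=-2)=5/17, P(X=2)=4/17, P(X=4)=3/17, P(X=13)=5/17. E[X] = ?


E[X] = sum(x * P(x))
= -2*5/17 + 2*4/17 + 4*3/17 + 13*5/17
= 75/17

75/17


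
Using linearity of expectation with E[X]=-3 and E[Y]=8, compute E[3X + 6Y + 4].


E[3X + 6Y + 4] = 3*E[X] + 6*E[Y] + 4
= (3)*(-3) + (6)*(8) + (4)
= -9 + 48 + 4 = 43

43


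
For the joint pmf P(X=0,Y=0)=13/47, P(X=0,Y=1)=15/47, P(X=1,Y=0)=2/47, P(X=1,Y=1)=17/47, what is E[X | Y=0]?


P(Y=0) = 15/47
E[X|Y=0] = (0*13 + 1*2)/15 = 2/15

2/15


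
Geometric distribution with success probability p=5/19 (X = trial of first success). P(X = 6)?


P(X=6) = (1-p)^5 * p = (14/19)^5 * 5/19
= 537824/2476099 * 5/19 = 2689120/47045881

2689120/47045881


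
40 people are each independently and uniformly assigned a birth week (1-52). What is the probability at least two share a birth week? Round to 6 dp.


P(all different) = prod((52-i)/52 for i=0..39) = 0.000000
P(at least one match) = 1 - 0.000000 = 1.000000

1.000000


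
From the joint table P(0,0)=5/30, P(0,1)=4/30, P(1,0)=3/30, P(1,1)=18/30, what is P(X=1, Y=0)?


Read from table: P(X=1, Y=0) = 3/30 = 1/10

1/10


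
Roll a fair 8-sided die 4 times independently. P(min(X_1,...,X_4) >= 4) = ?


P(min >= 4) = P(all X_i >= 4) = (P(X_1 >= 4))^4
= (5/8)^4 = 625/4096

625/4096


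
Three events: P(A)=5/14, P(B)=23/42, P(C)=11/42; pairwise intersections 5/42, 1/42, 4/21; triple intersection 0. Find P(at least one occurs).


P(A∪B∪C) = P(A)+P(B)+P(C) - P(AB)-P(AC)-P(BC) + P(ABC)
= 5/14+23/42+11/42 - 5/42-1/42-4/21 + 0
= 5/6

5/6


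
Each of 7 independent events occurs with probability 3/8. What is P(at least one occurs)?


P(at least one) = 1 - P(none)
P(none) = (1 - 3/8)^7 = (5/8)^7 = 78125/2097152
P(at least one) = 1 - 78125/2097152 = 2019027/2097152

2019027/2097152


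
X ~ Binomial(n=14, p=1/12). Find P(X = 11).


P(X=11) = C(14,11) * p^11 * (1-p)^3
= 364 * 1/743008370688 * 1331/1728
= 121121/320979616137216

121121/320979616137216


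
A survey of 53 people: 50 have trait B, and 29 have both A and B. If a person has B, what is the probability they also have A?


P(A|B) = P(A∩B)/P(B) = (29/53)/(50/53) = 29/50

29/50


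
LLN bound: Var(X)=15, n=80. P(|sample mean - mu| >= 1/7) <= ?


Var(Xbar) = Var(X)/n = 15/80
Chebyshev: P(|Xbar-mu| >= 1/7) <= Var(Xbar)/(1/7)^2 = (3/16)/(1/49) = 147/16
Bound exceeds 1, so trivial bound: 1

1


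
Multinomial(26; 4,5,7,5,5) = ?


26! = 403291461126605635584000000
Denominator: 4!=24 * 5!=120 * 7!=5040 * 5!=120 * 5!=120
Coefficient = 403291461126605635584000000 / 209018880000 = 1929449919196800

1929449919196800


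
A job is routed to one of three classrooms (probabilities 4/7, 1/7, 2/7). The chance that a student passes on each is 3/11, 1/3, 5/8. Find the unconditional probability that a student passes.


P(A) = P(A|B1)P(B1) + P(A|B2)P(B2) + P(A|B3)P(B3)
= 3/11*4/7 + 1/3*1/7 + 5/8*2/7
= 12/77 + 1/21 + 5/28 = 353/924

353/924


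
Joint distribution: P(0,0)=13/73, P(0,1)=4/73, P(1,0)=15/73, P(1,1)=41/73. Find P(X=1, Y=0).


Read from table: P(X=1, Y=0) = 15/73

15/73


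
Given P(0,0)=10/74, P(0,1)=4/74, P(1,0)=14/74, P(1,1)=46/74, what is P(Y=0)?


P(Y=0) = P(0,0)+P(1,0) = 10/74 + 14/74 = 24/74 = 12/37

12/37


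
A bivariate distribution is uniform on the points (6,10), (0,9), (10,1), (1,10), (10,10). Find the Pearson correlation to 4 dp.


Cov(X,Y) = -7.2000, Var(X) = 18.2400, Var(Y) = 12.4000
rho = Cov/(sqrt(VarX)*sqrt(VarY)) = -0.4788

-0.4788


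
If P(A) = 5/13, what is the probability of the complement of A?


P(A') = 1 - P(A) = 1 - 5/13 = 8/13

8/13


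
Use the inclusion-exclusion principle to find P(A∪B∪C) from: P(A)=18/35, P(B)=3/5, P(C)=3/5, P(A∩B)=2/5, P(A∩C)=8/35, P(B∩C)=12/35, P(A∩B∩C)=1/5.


P(A∪B∪C) = P(A)+P(B)+P(C) - P(AB)-P(AC)-P(BC) + P(ABC)
= 18/35+3/5+3/5 - 2/5-8/35-12/35 + 1/5
= 33/35

33/35


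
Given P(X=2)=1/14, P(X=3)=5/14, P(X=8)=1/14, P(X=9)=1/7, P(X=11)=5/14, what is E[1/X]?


E[1/X] = sum(g(x)*P(x))
= 1/2*1/14 + 1/3*5/14 + 1/8*1/14 + 1/9*1/7 + 1/11*5/14
= 2351/11088

2351/11088


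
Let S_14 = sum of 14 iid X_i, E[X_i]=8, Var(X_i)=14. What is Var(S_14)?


By independence, Var(S_n) = n*Var(X_1) = 14*14 = 196

196


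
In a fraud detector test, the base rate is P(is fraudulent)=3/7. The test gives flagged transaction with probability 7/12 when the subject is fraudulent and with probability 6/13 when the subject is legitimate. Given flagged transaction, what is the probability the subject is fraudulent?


P(A) = P(A|B)P(B) + P(A|B')P(B') = 7/12*3/7 + 6/13*4/7 = 187/364
P(B|A) = P(A|B)P(B)/P(A) = (1/4)/(187/364) = 91/187

91/187


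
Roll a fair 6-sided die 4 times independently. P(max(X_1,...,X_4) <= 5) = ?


P(max <= 5) = P(all X_i <= 5) = (P(X_1 <= 5))^4
= (5/6)^4 = 625/1296

625/1296


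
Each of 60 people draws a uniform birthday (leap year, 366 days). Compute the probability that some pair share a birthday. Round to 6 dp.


P(all different) = prod((366-i)/366 for i=0..59) = 0.005966
P(at least one match) = 1 - 0.005966 = 0.994034

0.994034


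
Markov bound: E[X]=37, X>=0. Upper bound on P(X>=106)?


Markov: P(X >= a) <= E[X]/a
P(X >= 106) <= 37/106

37/106


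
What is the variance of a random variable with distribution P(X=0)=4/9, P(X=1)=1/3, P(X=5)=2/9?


E[X] = 13/9, E[X^2] = 53/9
Var(X) = E[X^2] - (E[X])^2 = 53/9 - (13/9)^2 = 308/81

308/81


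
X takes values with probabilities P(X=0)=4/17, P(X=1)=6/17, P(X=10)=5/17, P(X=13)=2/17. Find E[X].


E[X] = sum(x * P(x))
= 0*4/17 + 1*6/17 + 10*5/17 + 13*2/17
= 82/17

82/17


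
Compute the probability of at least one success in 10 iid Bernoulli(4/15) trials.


P(at least one) = 1 - P(none)
P(none) = (1 - 4/15)^10 = (11/15)^10 = 25937424601/576650390625
P(at least one) = 1 - 25937424601/576650390625 = 550712966024/576650390625

550712966024/576650390625


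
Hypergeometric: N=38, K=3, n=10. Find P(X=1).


P(X=1) = C(3,1)*C(35,9) / C(38,10)
= 3*70607460 / 472733756
= 211822380/472733756 = 315/703

315/703


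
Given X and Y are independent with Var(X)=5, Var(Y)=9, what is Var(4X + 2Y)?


Independence => Cov(X,Y)=0
Var(4X + 2Y) = 4^2*Var(X) + 2^2*Var(Y)
= 16*5 + 4*9 = 116

116


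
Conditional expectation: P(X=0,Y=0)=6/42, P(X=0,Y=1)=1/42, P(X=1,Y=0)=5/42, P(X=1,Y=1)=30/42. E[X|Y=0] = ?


P(Y=0) = 11/42
E[X|Y=0] = (0*6 + 1*5)/11 = 5/11

5/11


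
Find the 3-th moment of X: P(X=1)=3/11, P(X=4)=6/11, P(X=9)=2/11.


E[X^3] = sum(x^3 * P(x))
= 1*3/11 + 64*6/11 + 729*2/11
= 1845/11

1845/11


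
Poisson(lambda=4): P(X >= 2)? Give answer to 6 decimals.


P(X>=2) = 1 - P(X<=1) = 1 - (e^(-4)*4^0/0! + e^(-4)*4^1/1!)
≈ 1 - (0.0183156389 + 0.0732625556)
= 1 - 0.0915781945 = 0.9084218055
≈ 0.908422

0.908422


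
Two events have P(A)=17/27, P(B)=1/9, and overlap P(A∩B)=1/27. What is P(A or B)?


P(A∪B) = P(A) + P(B) - P(A∩B)
= 17/27 + 1/9 - 1/27 = 19/27

19/27


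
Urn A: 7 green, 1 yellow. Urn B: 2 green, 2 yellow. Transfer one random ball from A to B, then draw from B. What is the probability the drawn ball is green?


P(transfer green) = 7/8; P(transfer yellow) = 1/8
If green transferred: Urn II has 3 green of 5, so P(green|green moved) = 3/5
If yellow transferred: Urn II has 2 green of 5, so P(green|yellow moved) = 2/5
By total probability: P(green) = 7/8*3/5 + 1/8*2/5 = 23/40

23/40


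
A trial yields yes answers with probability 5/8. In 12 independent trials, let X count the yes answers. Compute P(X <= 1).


P(X<=1) = P(X=0) + P(X=1)
= 531441/68719476736 + 2657205/17179869184
= 11160261/68719476736

11160261/68719476736


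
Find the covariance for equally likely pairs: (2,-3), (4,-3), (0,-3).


E[X]=2, E[Y]=-3, E[XY]=-6
Cov(X,Y) = E[XY] - E[X]E[Y] = -6 - 2*-3 = 0

0


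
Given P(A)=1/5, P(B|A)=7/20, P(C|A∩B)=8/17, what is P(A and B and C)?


P(A∩B∩C) = P(A) * P(B|A) * P(C|A∩B)
= 1/5 * 7/20 * 8/17
= 7/100 * 8/17 = 14/425

14/425


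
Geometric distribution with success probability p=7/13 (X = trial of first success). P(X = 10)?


P(X=10) = (1-p)^9 * p = (6/13)^9 * 7/13
= 10077696/10604499373 * 7/13 = 70543872/137858491849

70543872/137858491849


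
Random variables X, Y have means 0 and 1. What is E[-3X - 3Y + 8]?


E[-3X - 3Y + 8] = -3*E[X] - 3*E[Y] + 8
= (-3)*(0) + (-3)*(1) + (8)
= 0 - 3 + 8 = 5

5


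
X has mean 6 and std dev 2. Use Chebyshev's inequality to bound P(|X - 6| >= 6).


k = 6/2 = 3
Chebyshev: P(|X-mu| >= k*sigma) <= 1/k^2 = 1/3^2 = 1/9

1/9


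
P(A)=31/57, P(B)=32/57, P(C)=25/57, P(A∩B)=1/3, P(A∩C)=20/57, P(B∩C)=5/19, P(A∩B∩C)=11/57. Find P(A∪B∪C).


P(A∪B∪C) = P(A)+P(B)+P(C) - P(AB)-P(AC)-P(BC) + P(ABC)
= 31/57+32/57+25/57 - 1/3-20/57-5/19 + 11/57
= 15/19

15/19


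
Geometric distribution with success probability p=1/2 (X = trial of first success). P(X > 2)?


P(X > 2) = P(first 2 trials all fail) = (1-p)^2 = (1/2)^2 = 1/4

1/4


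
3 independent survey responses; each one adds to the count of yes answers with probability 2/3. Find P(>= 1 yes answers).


P(at least one) = 1 - P(none)
P(none) = (1 - 2/3)^3 = (1/3)^3 = 1/27
P(at least one) = 1 - 1/27 = 26/27

26/27


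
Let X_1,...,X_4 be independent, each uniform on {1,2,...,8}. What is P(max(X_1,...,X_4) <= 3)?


P(max <= 3) = P(all X_i <= 3) = (P(X_1 <= 3))^4
= (3/8)^4 = 81/4096

81/4096


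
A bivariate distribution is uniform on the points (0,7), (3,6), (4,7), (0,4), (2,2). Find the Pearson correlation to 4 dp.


Cov(X,Y) = 0.6400, Var(X) = 2.5600, Var(Y) = 3.7600
rho = Cov/(sqrt(VarX)*sqrt(VarY)) = 0.2063

0.2063


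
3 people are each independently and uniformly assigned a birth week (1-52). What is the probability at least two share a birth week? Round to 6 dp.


P(all different) = prod((52-i)/52 for i=0..2) = 0.943047
P(at least one match) = 1 - 0.943047 = 0.056953

0.056953


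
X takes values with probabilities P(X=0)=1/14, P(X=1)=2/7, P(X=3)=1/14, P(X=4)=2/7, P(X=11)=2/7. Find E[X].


E[X] = sum(x * P(x))
= 0*1/14 + 1*2/7 + 3*1/14 + 4*2/7 + 11*2/7
= 67/14

67/14


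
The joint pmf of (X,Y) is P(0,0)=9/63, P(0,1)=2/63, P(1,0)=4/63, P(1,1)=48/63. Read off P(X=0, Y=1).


Read from table: P(X=0, Y=1) = 2/63

2/63


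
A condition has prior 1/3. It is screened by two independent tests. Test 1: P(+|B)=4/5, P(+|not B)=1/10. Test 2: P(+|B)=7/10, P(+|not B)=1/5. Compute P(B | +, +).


After test 1: P(+) = 4/5*1/3 + 1/10*2/3 = 1/3
P(B|+) = (4/15)/(1/3) = 4/5
After test 2 (use post1 as new prior): P(+) = 7/10*4/5 + 1/5*1/5 = 3/5
P(B|+,+) = (14/25)/(3/5) = 14/15

14/15


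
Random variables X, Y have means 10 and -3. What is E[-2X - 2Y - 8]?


E[-2X - 2Y - 8] = -2*E[X] - 2*E[Y] - 8
= (-2)*(10) + (-2)*(-3) + (-8)
= -20 + 6 - 8 = -22

-22


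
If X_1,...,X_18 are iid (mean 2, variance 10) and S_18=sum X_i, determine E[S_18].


E[S_n] = n*E[X_1] = 18*2 = 36

36


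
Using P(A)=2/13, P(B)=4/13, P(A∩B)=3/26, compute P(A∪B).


P(A∪B) = P(A) + P(B) - P(A∩B)
= 2/13 + 4/13 - 3/26 = 9/26

9/26


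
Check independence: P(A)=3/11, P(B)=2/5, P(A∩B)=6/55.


P(A)*P(B) = 3/11*2/5 = 6/55
P(A∩B) = 6/55, which equals P(A)P(B), so independent

Yes, A and B are independent


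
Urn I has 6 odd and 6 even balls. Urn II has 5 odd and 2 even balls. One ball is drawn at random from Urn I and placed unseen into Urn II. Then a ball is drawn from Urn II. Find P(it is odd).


P(transfer odd) = 6/12 = 1/2; P(transfer even) = 1/2
If odd transferred: Urn II has 6 odd of 8, so P(odd|odd moved) = 3/4
If even transferred: Urn II has 5 odd of 8, so P(odd|even moved) = 5/8
By total probability: P(odd) = 1/2*3/4 + 1/2*5/8 = 11/16

11/16


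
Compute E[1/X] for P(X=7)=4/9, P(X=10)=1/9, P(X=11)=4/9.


E[1/X] = sum(g(x)*P(x))
= 1/7*4/9 + 1/10*1/9 + 1/11*4/9
= 797/6930

797/6930


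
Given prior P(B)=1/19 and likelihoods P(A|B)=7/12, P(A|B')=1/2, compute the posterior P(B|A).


P(A) = P(A|B)P(B) + P(A|B')P(B') = 7/12*1/19 + 1/2*18/19 = 115/228
P(B|A) = P(A|B)P(B)/P(A) = (7/228)/(115/228) = 7/115

7/115


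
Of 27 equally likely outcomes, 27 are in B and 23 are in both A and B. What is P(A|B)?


P(A|B) = P(A∩B)/P(B) = (23/27)/(27/27) = 23/27

23/27


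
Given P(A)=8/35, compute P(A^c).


P(A') = 1 - P(A) = 1 - 8/35 = 27/35

27/35


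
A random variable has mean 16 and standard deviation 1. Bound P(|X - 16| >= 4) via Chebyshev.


k = 4/1 = 4
Chebyshev: P(|X-mu| >= k*sigma) <= 1/k^2 = 1/4^2 = 1/16

1/16


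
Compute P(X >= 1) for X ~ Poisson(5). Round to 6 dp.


P(X>=1) = 1 - P(X<=0) = 1 - (e^(-5)*5^0/0!)
≈ 1 - 0.0067379470 = 0.9932620530
≈ 0.993262

0.993262


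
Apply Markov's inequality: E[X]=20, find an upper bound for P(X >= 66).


Markov: P(X >= a) <= E[X]/a
P(X >= 66) <= 20/66 = 10/33

10/33


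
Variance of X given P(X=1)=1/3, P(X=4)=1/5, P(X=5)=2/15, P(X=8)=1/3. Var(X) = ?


E[X] = 67/15, E[X^2] = 141/5
Var(X) = E[X^2] - (E[X])^2 = 141/5 - (67/15)^2 = 1856/225

1856/225


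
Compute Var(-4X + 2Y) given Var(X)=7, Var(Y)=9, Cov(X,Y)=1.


Var(-4X + 2Y) = (-4)^2*Var(X) + 2^2*Var(Y) + 2*(-4)*2*Cov(X,Y)
= 16*7 + 4*9 - 16*1
= 112 + 36 - 16 = 132

132


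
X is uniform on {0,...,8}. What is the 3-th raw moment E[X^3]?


E[X^3] = (1/9) * sum(x^3 for x=0..8)
= 1296/9 = 144

144


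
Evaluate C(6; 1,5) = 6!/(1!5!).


6! = 720
Denominator: 1!=1 * 5!=120
Coefficient = 720 / 120 = 6

6


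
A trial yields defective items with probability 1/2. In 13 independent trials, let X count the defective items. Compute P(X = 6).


P(X=6) = C(13,6) * p^6 * (1-p)^7
= 1716 * 1/64 * 1/128
= 429/2048

429/2048


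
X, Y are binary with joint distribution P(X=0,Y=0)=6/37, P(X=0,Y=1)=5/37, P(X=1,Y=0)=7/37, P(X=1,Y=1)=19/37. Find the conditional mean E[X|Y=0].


P(Y=0) = 13/37
E[X|Y=0] = (0*6 + 1*7)/13 = 7/13

7/13


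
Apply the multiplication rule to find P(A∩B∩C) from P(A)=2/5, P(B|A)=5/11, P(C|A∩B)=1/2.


P(A∩B∩C) = P(A) * P(B|A) * P(C|A∩B)
= 2/5 * 5/11 * 1/2
= 2/11 * 1/2 = 1/11

1/11


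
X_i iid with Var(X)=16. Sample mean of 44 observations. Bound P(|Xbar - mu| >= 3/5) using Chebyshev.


Var(Xbar) = Var(X)/n = 16/44
Chebyshev: P(|Xbar-mu| >= 3/5) <= Var(Xbar)/(3/5)^2 = (4/11)/(9/25) = 100/99
Bound exceeds 1, so trivial bound: 1

1


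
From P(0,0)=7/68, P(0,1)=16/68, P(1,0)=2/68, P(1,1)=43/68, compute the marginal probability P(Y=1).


P(Y=1) = P(0,1)+P(1,1) = 16/68 + 43/68 = 59/68

59/68


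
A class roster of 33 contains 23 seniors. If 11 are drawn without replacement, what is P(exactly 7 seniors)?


P(X=7) = C(23,7)*C(10,4) / C(33,11)
= 245157*210 / 193536720
= 51482970/193536720 = 24871/93496

24871/93496


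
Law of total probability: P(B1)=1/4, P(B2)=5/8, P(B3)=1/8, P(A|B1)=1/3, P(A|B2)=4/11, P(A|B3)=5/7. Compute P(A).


P(A) = P(A|B1)P(B1) + P(A|B2)P(B2) + P(A|B3)P(B3)
= 1/3*1/4 + 4/11*5/8 + 5/7*1/8
= 1/12 + 5/22 + 5/56 = 739/1848

739/1848


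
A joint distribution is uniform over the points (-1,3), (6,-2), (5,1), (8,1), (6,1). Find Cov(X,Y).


E[X]=24/5, E[Y]=4/5, E[XY]=4/5
Cov(X,Y) = E[XY] - E[X]E[Y] = 4/5 - 24/5*4/5 = -76/25

-76/25


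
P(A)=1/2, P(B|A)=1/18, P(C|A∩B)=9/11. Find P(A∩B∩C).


P(A∩B∩C) = P(A) * P(B|A) * P(C|A∩B)
= 1/2 * 1/18 * 9/11
= 1/36 * 9/11 = 1/44

1/44


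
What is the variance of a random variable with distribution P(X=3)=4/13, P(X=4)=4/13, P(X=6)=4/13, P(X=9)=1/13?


E[X] = 61/13, E[X^2] = 25
Var(X) = E[X^2] - (E[X])^2 = 25 - (61/13)^2 = 504/169

504/169


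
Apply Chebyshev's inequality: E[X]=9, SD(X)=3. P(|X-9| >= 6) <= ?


k = 6/3 = 2
Chebyshev: P(|X-mu| >= k*sigma) <= 1/k^2 = 1/2^2 = 1/4

1/4


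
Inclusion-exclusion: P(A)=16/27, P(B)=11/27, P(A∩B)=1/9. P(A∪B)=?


P(A∪B) = P(A) + P(B) - P(A∩B)
= 16/27 + 11/27 - 1/9 = 8/9

8/9


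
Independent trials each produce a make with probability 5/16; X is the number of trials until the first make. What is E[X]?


For geometric (trials until first success), E[X] = 1/p = 1/(5/16) = 16/5

16/5


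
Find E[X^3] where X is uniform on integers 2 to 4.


E[X^3] = (1/3) * sum(x^3 for x=2..4)
= 99/3 = 33

33


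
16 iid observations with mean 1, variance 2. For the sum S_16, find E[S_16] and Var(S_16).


E[S_n] = n*mu = 16*1 = 16
Var(S_n) = n*sigma^2 = 16*2 = 32

E[S_16]=16, Var(S_16)=32


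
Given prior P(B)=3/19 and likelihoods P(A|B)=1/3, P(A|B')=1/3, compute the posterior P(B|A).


P(A) = P(A|B)P(B) + P(A|B')P(B') = 1/3*3/19 + 1/3*16/19 = 1/3
P(B|A) = P(A|B)P(B)/P(A) = (1/19)/(1/3) = 3/19

3/19


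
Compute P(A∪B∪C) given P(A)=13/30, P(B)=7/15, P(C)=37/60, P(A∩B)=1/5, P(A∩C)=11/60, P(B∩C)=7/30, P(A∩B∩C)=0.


P(A∪B∪C) = P(A)+P(B)+P(C) - P(AB)-P(AC)-P(BC) + P(ABC)
= 13/30+7/15+37/60 - 1/5-11/60-7/30 + 0
= 9/10

9/10


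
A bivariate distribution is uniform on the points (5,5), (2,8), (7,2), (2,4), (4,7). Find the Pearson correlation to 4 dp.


Cov(X,Y) = -2.6000, Var(X) = 3.6000, Var(Y) = 4.5600
rho = Cov/(sqrt(VarX)*sqrt(VarY)) = -0.6417

-0.6417


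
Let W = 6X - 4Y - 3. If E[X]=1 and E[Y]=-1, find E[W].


E[6X - 4Y - 3] = 6*E[X] - 4*E[Y] - 3
= (6)*(1) + (-4)*(-1) + (-3)
= 6 + 4 - 3 = 7

7


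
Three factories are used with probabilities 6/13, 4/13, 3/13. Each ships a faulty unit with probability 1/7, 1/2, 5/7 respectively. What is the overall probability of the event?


P(A) = P(A|B1)P(B1) + P(A|B2)P(B2) + P(A|B3)P(B3)
= 1/7*6/13 + 1/2*4/13 + 5/7*3/13
= 6/91 + 2/13 + 15/91 = 5/13

5/13


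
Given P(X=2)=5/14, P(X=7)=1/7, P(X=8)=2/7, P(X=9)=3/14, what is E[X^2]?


E[X^2] = sum(g(x)*P(x))
= 4*5/14 + 49*1/7 + 64*2/7 + 81*3/14
= 617/14

617/14


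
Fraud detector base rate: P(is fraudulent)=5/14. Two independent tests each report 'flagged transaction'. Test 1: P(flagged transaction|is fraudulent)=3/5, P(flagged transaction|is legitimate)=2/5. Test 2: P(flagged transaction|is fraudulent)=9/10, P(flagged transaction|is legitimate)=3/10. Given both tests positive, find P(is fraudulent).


After test 1: P(+) = 3/5*5/14 + 2/5*9/14 = 33/70
P(B|+) = (3/14)/(33/70) = 5/11
After test 2 (use post1 as new prior): P(+) = 9/10*5/11 + 3/10*6/11 = 63/110
P(B|+,+) = (9/22)/(63/110) = 5/7

5/7


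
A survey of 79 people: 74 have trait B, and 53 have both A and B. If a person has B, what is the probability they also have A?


P(A|B) = P(A∩B)/P(B) = (53/79)/(74/79) = 53/74

53/74


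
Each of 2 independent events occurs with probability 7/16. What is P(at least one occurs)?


P(at least one) = 1 - P(none)
P(none) = (1 - 7/16)^2 = (9/16)^2 = 81/256
P(at least one) = 1 - 81/256 = 175/256

175/256


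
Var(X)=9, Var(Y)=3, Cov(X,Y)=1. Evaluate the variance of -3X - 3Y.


Var(-3X - 3Y) = (-3)^2*Var(X) + (-3)^2*Var(Y) + 2*(-3)*(-3)*Cov(X,Y)
= 9*9 + 9*3 + 18*1
= 81 + 27 + 18 = 126

126


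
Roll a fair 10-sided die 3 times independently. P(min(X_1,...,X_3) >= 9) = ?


P(min >= 9) = P(all X_i >= 9) = (P(X_1 >= 9))^3
= (2/10)^3 = (1/5)^3 = 1/125

1/125


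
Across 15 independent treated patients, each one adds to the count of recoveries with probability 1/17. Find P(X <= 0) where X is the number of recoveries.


P(X<=0) = P(X=0)
= 1152921504606846976/2862423051509815793
= 1152921504606846976/2862423051509815793

1152921504606846976/2862423051509815793


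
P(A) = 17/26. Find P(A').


P(A') = 1 - P(A) = 1 - 17/26 = 9/26

9/26


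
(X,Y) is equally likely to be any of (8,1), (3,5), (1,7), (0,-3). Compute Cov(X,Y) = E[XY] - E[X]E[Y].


E[X]=3, E[Y]=5/2, E[XY]=15/2
Cov(X,Y) = E[XY] - E[X]E[Y] = 15/2 - 3*5/2 = 0

0


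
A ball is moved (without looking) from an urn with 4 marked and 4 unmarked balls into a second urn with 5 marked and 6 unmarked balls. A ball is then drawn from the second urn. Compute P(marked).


P(transfer marked) = 4/8 = 1/2; P(transfer unmarked) = 1/2
If marked transferred: Urn II has 6 marked of 12, so P(marked|marked moved) = 1/2
If unmarked transferred: Urn II has 5 marked of 12, so P(marked|unmarked moved) = 5/12
By total probability: P(marked) = 1/2*1/2 + 1/2*5/12 = 11/24

11/24


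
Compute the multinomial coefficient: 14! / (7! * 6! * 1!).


14! = 87178291200
Denominator: 7!=5040 * 6!=720 * 1!=1
Coefficient = 87178291200 / 3628800 = 24024

24024


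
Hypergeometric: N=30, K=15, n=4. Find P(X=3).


P(X=3) = C(15,3)*C(15,1) / C(30,4)
= 455*15 / 27405
= 6825/27405 = 65/261

65/261


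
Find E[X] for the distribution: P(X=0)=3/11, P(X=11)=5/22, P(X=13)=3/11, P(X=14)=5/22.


E[X] = sum(x * P(x))
= 0*3/11 + 11*5/22 + 13*3/11 + 14*5/22
= 203/22

203/22


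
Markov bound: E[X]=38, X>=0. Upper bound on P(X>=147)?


Markov: P(X >= a) <= E[X]/a
P(X >= 147) <= 38/147

38/147


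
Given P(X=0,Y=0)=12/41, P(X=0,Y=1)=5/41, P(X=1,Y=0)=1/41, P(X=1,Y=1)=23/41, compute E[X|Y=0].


P(Y=0) = 13/41
E[X|Y=0] = (0*12 + 1*1)/13 = 1/13

1/13


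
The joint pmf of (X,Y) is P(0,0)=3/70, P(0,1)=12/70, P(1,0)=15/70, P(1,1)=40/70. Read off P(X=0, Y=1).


Read from table: P(X=0, Y=1) = 12/70 = 6/35

6/35


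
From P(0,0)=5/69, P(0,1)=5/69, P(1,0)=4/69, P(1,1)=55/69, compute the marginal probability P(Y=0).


P(Y=0) = P(0,0)+P(1,0) = 5/69 + 4/69 = 9/69 = 3/23

3/23


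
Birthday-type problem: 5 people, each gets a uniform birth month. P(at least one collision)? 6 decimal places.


P(all different) = prod((12-i)/12 for i=0..4) = 0.381944
P(at least one match) = 1 - 0.381944 = 0.618056

0.618056


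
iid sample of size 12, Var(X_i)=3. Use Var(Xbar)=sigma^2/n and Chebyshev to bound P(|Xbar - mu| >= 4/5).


Var(Xbar) = Var(X)/n = 3/12
Chebyshev: P(|Xbar-mu| >= 4/5) <= Var(Xbar)/(4/5)^2 = (1/4)/(16/25) = 25/64

25/64


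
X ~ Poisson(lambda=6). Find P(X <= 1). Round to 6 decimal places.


P(X<=1) = e^(-6)*6^0/0! + e^(-6)*6^1/1!
≈ 0.0024787522 + 0.0148725131
= 0.0173512653
≈ 0.017351

0.017351


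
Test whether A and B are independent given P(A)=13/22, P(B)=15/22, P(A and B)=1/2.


P(A)*P(B) = 13/22*15/22 = 195/484
P(A∩B) = 1/2 != 195/484, so not independent

No, A and B are not independent


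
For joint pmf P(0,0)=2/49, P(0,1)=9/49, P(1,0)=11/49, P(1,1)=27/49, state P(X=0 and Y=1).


Read from table: P(X=0, Y=1) = 9/49

9/49


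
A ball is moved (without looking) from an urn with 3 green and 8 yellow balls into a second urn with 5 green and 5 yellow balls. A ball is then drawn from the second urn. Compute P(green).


P(transfer green) = 3/11; P(transfer yellow) = 8/11
If green transferred: Urn II has 6 green of 11, so P(green|green moved) = 6/11
If yellow transferred: Urn II has 5 green of 11, so P(green|yellow moved) = 5/11
By total probability: P(green) = 3/11*6/11 + 8/11*5/11 = 58/121

58/121


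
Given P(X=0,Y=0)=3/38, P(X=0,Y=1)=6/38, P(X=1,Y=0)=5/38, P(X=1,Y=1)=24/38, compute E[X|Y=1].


P(Y=1) = 30/38
E[X|Y=1] = (0*6 + 1*24)/30 = 24/30 = 4/5

4/5


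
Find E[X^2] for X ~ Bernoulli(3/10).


For Bernoulli: X in {0,1}
E[X^2] = 0^2*(1-3/10) + 1^2*3/10 = 3/10

3/10


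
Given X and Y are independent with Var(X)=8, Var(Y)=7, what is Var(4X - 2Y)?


Independence => Cov(X,Y)=0
Var(4X - 2Y) = 4^2*Var(X) + (-2)^2*Var(Y)
= 16*8 + 4*7 = 156

156


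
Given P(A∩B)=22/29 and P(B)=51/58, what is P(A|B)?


P(A|B) = P(A∩B)/P(B) = (44/58)/(51/58) = 44/51

44/51


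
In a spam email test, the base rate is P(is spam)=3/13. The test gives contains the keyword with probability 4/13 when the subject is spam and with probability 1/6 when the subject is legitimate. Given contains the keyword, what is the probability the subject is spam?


P(A) = P(A|B)P(B) + P(A|B')P(B') = 4/13*3/13 + 1/6*10/13 = 101/507
P(B|A) = P(A|B)P(B)/P(A) = (12/169)/(101/507) = 36/101

36/101


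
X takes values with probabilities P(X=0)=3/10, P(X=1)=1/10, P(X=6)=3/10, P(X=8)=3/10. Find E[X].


E[X] = sum(x * P(x))
= 0*3/10 + 1*1/10 + 6*3/10 + 8*3/10
= 43/10

43/10


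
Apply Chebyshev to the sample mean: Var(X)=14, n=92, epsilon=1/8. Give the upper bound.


Var(Xbar) = Var(X)/n = 14/92
Chebyshev: P(|Xbar-mu| >= 1/8) <= Var(Xbar)/(1/8)^2 = (7/46)/(1/64) = 224/23
Bound exceeds 1, so trivial bound: 1

1


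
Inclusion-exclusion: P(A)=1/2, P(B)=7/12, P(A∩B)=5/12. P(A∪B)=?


P(A∪B) = P(A) + P(B) - P(A∩B)
= 1/2 + 7/12 - 5/12 = 2/3

2/3


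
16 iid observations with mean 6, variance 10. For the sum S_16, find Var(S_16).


By independence, Var(S_n) = n*Var(X_1) = 16*10 = 160

160


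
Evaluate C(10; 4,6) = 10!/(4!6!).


10! = 3628800
Denominator: 4!=24 * 6!=720
Coefficient = 3628800 / 17280 = 210

210


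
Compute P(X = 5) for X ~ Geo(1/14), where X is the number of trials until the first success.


P(X=5) = (1-p)^4 * p = (13/14)^4 * 1/14
= 28561/38416 * 1/14 = 28561/537824

28561/537824


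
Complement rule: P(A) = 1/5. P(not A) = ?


P(A') = 1 - P(A) = 1 - 1/5 = 4/5

4/5


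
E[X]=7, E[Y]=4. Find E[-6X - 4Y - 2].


E[-6X - 4Y - 2] = -6*E[X] - 4*E[Y] - 2
= (-6)*(7) + (-4)*(4) + (-2)
= -42 - 16 - 2 = -60

-60


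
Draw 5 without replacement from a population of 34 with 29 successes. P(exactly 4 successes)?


P(X=4) = C(29,4)*C(5,1) / C(34,5)
= 23751*5 / 278256
= 118755/278256 = 39585/92752

39585/92752


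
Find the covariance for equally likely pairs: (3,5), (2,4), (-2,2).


E[X]=1, E[Y]=11/3, E[XY]=19/3
Cov(X,Y) = E[XY] - E[X]E[Y] = 19/3 - 1*11/3 = 8/3

8/3


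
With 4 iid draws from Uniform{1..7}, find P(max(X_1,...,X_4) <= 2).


P(max <= 2) = P(all X_i <= 2) = (P(X_1 <= 2))^4
= (2/7)^4 = 16/2401

16/2401


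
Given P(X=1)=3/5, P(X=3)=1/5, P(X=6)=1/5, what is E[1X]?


E[1X] = sum(g(x)*P(x))
= 1*3/5 + 3*1/5 + 6*1/5
= 12/5

12/5


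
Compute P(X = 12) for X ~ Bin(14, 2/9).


P(X=12) = C(14,12) * p^12 * (1-p)^2
= 91 * 4096/282429536481 * 49/81
= 18264064/22876792454961

18264064/22876792454961


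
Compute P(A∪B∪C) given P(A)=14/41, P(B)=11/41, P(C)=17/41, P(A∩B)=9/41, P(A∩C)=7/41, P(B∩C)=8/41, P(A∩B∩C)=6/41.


P(A∪B∪C) = P(A)+P(B)+P(C) - P(AB)-P(AC)-P(BC) + P(ABC)
= 14/41+11/41+17/41 - 9/41-7/41-8/41 + 6/41
= 24/41

24/41


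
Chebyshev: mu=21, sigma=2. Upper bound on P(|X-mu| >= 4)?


k = 4/2 = 2
Chebyshev: P(|X-mu| >= k*sigma) <= 1/k^2 = 1/2^2 = 1/4

1/4


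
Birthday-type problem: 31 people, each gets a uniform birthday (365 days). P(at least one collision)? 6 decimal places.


P(all different) = prod((365-i)/365 for i=0..30) = 0.269545
P(at least one match) = 1 - 0.269545 = 0.730455

0.730455


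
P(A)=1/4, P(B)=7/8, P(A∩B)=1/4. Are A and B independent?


P(A)*P(B) = 1/4*7/8 = 7/32
P(A∩B) = 1/4 != 7/32, so not independent

No, A and B are not independent


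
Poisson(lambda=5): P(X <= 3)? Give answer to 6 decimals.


P(X<=3) = e^(-5)*5^0/0! + e^(-5)*5^1/1! + e^(-5)*5^2/2! + e^(-5)*5^3/3!
≈ 0.0067379470 + 0.0336897350 + 0.0842243375 + 0.1403738958
= 0.2650259153
≈ 0.265026

0.265026


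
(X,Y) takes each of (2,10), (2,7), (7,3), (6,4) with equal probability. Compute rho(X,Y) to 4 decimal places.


Cov(X,Y) = -5.7500, Var(X) = 5.1875, Var(Y) = 7.5000
rho = Cov/(sqrt(VarX)*sqrt(VarY)) = -0.9218

-0.9218


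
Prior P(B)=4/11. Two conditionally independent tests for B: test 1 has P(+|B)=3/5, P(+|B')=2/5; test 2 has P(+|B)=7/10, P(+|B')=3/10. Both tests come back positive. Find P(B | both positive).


After test 1: P(+) = 3/5*4/11 + 2/5*7/11 = 26/55
P(B|+) = (12/55)/(26/55) = 6/13
After test 2 (use post1 as new prior): P(+) = 7/10*6/13 + 3/10*7/13 = 63/130
P(B|+,+) = (21/65)/(63/130) = 2/3

2/3


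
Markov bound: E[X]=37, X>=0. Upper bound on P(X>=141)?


Markov: P(X >= a) <= E[X]/a
P(X >= 141) <= 37/141

37/141


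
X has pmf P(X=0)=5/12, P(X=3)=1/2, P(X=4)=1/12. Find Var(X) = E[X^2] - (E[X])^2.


E[X] = 11/6, E[X^2] = 35/6
Var(X) = E[X^2] - (E[X])^2 = 35/6 - (11/6)^2 = 89/36

89/36


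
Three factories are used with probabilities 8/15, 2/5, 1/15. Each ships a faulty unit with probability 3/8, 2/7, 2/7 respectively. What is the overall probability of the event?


P(A) = P(A|B1)P(B1) + P(A|B2)P(B2) + P(A|B3)P(B3)
= 3/8*8/15 + 2/7*2/5 + 2/7*1/15
= 1/5 + 4/35 + 2/105 = 1/3

1/3


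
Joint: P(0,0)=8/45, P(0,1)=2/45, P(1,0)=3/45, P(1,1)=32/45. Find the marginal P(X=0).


P(X=0) = P(0,0)+P(0,1) = 8/45 + 2/45 = 10/45 = 2/9

2/9


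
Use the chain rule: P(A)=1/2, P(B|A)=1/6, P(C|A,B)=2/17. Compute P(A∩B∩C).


P(A∩B∩C) = P(A) * P(B|A) * P(C|A∩B)
= 1/2 * 1/6 * 2/17
= 1/12 * 2/17 = 1/102

1/102


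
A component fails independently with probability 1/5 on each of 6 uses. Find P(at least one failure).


P(at least one) = 1 - P(none)
P(none) = (1 - 1/5)^6 = (4/5)^6 = 4096/15625
P(at least one) = 1 - 4096/15625 = 11529/15625

11529/15625


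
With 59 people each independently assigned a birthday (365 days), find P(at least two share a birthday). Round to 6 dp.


P(all different) = prod((365-i)/365 for i=0..58) = 0.007011
P(at least one match) = 1 - 0.007011 = 0.992989

0.992989


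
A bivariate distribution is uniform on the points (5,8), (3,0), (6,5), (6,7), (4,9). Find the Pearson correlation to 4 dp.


Cov(X,Y) = 1.7600, Var(X) = 1.3600, Var(Y) = 10.1600
rho = Cov/(sqrt(VarX)*sqrt(VarY)) = 0.4735

0.4735


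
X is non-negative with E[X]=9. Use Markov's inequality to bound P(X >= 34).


Markov: P(X >= a) <= E[X]/a
P(X >= 34) <= 9/34

9/34


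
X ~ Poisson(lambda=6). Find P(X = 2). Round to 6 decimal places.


P(X=2) = e^(-6) * 6^2 / 2!
≈ 0.002478752177 * 36 / 2
≈ 0.044618

0.044618


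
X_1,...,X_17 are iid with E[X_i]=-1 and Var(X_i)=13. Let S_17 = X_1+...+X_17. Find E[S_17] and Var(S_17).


E[S_n] = n*mu = 17*-1 = -17
Var(S_n) = n*sigma^2 = 17*13 = 221

E[S_17]=-17, Var(S_17)=221


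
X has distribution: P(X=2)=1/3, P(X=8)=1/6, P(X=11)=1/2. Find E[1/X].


E[1/X] = sum(g(x)*P(x))
= 1/2*1/3 + 1/8*1/6 + 1/11*1/2
= 41/176

41/176


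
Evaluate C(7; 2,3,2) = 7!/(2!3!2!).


7! = 5040
Denominator: 2!=2 * 3!=6 * 2!=2
Coefficient = 5040 / 24 = 210

210


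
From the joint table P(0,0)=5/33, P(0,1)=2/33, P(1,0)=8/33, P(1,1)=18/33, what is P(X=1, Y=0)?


Read from table: P(X=1, Y=0) = 8/33

8/33


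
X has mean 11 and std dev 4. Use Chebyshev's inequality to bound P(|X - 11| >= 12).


k = 12/4 = 3
Chebyshev: P(|X-mu| >= k*sigma) <= 1/k^2 = 1/3^2 = 1/9

1/9


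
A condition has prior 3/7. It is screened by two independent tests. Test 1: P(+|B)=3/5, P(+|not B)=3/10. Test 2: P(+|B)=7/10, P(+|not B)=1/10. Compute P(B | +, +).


After test 1: P(+) = 3/5*3/7 + 3/10*4/7 = 3/7
P(B|+) = (9/35)/(3/7) = 3/5
After test 2 (use post1 as new prior): P(+) = 7/10*3/5 + 1/10*2/5 = 23/50
P(B|+,+) = (21/50)/(23/50) = 21/23

21/23


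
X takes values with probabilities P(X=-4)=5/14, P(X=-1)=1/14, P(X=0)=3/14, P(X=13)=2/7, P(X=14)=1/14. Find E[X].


E[X] = sum(x * P(x))
= -4*5/14 - 1*1/14 + 0*3/14 + 13*2/7 + 14*1/14
= 45/14

45/14


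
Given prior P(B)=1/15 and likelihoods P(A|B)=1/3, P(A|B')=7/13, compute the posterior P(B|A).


P(A) = P(A|B)P(B) + P(A|B')P(B') = 1/3*1/15 + 7/13*14/15 = 307/585
P(B|A) = P(A|B)P(B)/P(A) = (1/45)/(307/585) = 13/307

13/307


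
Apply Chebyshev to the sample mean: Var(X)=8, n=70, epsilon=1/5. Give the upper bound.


Var(Xbar) = Var(X)/n = 8/70
Chebyshev: P(|Xbar-mu| >= 1/5) <= Var(Xbar)/(1/5)^2 = (4/35)/(1/25) = 20/7
Bound exceeds 1, so trivial bound: 1

1


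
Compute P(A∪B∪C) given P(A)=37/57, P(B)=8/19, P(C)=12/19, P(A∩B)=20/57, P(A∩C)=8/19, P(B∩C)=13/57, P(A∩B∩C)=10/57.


P(A∪B∪C) = P(A)+P(B)+P(C) - P(AB)-P(AC)-P(BC) + P(ABC)
= 37/57+8/19+12/19 - 20/57-8/19-13/57 + 10/57
= 50/57

50/57


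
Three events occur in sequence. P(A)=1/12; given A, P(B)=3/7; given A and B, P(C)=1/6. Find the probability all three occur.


P(A∩B∩C) = P(A) * P(B|A) * P(C|A∩B)
= 1/12 * 3/7 * 1/6
= 1/28 * 1/6 = 1/168

1/168


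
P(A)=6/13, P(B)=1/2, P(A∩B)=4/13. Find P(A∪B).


P(A∪B) = P(A) + P(B) - P(A∩B)
= 6/13 + 1/2 - 4/13 = 17/26

17/26


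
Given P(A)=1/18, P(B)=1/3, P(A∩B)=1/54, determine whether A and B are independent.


P(A)*P(B) = 1/18*1/3 = 1/54
P(A∩B) = 1/54, which equals P(A)P(B), so independent

Yes, A and B are independent


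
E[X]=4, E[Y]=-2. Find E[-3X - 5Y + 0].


E[-3X - 5Y + 0] = -3*E[X] - 5*E[Y] + 0
= (-3)*(4) + (-5)*(-2) + (0)
= -12 + 10 + 0 = -2

-2


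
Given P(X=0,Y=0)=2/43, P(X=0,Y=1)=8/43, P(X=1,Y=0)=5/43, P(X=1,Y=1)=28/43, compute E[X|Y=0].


P(Y=0) = 7/43
E[X|Y=0] = (0*2 + 1*5)/7 = 5/7

5/7


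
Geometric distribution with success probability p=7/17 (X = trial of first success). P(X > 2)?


P(X > 2) = P(first 2 trials all fail) = (1-p)^2 = (10/17)^2 = 100/289

100/289


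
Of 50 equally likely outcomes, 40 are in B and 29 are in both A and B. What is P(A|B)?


P(A|B) = P(A∩B)/P(B) = (29/50)/(40/50) = 29/40

29/40


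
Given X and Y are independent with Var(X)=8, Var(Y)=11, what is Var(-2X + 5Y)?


Independence => Cov(X,Y)=0
Var(-2X + 5Y) = (-2)^2*Var(X) + 5^2*Var(Y)
= 4*8 + 25*11 = 307

307


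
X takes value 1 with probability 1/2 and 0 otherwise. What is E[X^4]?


For Bernoulli: X in {0,1}
E[X^4] = 0^4*(1-1/2) + 1^4*1/2 = 1/2

1/2


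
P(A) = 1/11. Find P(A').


P(A') = 1 - P(A) = 1 - 1/11 = 10/11

10/11


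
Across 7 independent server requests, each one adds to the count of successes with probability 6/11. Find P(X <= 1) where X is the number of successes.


P(X<=1) = P(X=0) + P(X=1)
= 78125/19487171 + 656250/19487171
= 734375/19487171

734375/19487171


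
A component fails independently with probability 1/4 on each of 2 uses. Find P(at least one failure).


P(at least one) = 1 - P(none)
P(none) = (1 - 1/4)^2 = (3/4)^2 = 9/16
P(at least one) = 1 - 9/16 = 7/16

7/16


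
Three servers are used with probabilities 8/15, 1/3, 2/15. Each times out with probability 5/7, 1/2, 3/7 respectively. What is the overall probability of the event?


P(A) = P(A|B1)P(B1) + P(A|B2)P(B2) + P(A|B3)P(B3)
= 5/7*8/15 + 1/2*1/3 + 3/7*2/15
= 8/21 + 1/6 + 2/35 = 127/210

127/210


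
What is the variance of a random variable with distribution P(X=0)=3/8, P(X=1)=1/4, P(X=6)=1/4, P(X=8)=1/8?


E[X] = 11/4, E[X^2] = 69/4
Var(X) = E[X^2] - (E[X])^2 = 69/4 - (11/4)^2 = 155/16

155/16


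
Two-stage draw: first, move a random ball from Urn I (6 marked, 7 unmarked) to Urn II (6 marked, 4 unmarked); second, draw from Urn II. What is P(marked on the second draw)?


P(transfer marked) = 6/13; P(transfer unmarked) = 7/13
If marked transferred: Urn II has 7 marked of 11, so P(marked|marked moved) = 7/11
If unmarked transferred: Urn II has 6 marked of 11, so P(marked|unmarked moved) = 6/11
By total probability: P(marked) = 6/13*7/11 + 7/13*6/11 = 84/143

84/143
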